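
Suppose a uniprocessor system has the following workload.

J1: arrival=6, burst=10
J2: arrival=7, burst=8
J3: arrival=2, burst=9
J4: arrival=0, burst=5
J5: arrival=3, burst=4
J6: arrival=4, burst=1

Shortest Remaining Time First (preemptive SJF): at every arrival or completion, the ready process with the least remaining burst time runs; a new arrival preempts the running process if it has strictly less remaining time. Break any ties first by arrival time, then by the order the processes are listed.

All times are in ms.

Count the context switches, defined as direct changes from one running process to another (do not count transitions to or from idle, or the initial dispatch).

5

Gantt: | J4 0-5 | J6 5-6 | J5 6-10 | J2 10-18 | J3 18-27 | J1 27-37 |
Completion: J1=37  J2=18  J3=27  J4=5  J5=10  J6=6
Turnaround (C−A): J1=31  J2=11  J3=25  J4=5  J5=7  J6=2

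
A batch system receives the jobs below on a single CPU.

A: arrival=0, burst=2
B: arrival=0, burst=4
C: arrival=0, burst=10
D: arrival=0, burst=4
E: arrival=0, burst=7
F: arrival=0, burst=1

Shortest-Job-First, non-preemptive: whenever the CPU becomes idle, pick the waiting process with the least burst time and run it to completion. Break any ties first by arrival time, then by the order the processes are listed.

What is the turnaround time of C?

Timeline: | F 0-1 | A 1-3 | B 3-7 | D 7-11 | E 11-18 | C 18-28 |
Completion: A=3  B=7  C=28  D=11  E=18  F=1
Turnaround (C−A): A=3  B=7  C=28  D=11  E=18  F=1
Turnaround(C) = completion − arrival = 28 − 0 = 28

28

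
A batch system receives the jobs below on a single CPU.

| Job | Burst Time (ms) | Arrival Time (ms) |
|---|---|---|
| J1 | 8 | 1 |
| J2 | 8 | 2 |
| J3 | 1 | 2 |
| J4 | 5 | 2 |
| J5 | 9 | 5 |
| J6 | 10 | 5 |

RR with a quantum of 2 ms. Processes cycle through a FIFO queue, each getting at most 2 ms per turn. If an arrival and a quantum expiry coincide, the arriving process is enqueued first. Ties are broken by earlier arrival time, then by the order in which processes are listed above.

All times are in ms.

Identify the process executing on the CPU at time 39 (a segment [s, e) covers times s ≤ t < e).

J5

Timeline: | idle 0-1 | J1 1-3 | J2 3-5 | J3 5-6 | J4 6-8 | J1 8-10 | J5 10-12 | J6 12-14 | J2 14-16 | J4 16-18 | J1 18-20 | J5 20-22 | J6 22-24 | J2 24-26 | J4 26-27 | J1 27-29 | J5 29-31 | J6 31-33 | J2 33-35 | J5 35-37 | J6 37-39 | J5 39-40 | J6 40-42 |
Completion: J1=29  J2=35  J3=6  J4=27  J5=40  J6=42
Turnaround (C−A): J1=28  J2=33  J3=4  J4=25  J5=35  J6=37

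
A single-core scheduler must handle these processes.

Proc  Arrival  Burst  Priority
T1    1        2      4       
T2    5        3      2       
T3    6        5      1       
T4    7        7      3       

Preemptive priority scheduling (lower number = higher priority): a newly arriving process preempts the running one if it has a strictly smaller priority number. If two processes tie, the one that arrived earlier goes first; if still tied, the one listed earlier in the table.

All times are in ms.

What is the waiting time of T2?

Schedule: | idle 0-1 | T1 1-3 | idle 3-5 | T2 5-6 | T3 6-11 | T2 11-13 | T4 13-20 |
Completion: T1=3  T2=13  T3=11  T4=20
Turnaround (C−A): T1=2  T2=8  T3=5  T4=13
Waiting(T2) = turnaround − burst = 8 − 3 = 5

5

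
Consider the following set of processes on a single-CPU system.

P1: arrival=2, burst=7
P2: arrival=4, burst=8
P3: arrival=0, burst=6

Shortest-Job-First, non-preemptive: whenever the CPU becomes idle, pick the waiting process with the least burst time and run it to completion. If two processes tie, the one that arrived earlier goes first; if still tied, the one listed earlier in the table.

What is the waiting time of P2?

9

Timeline: | P3 0-6 | P1 6-13 | P2 13-21 |
Completion: P1=13  P2=21  P3=6
Turnaround (C−A): P1=11  P2=17  P3=6
Waiting(P2) = turnaround − burst = 17 − 8 = 9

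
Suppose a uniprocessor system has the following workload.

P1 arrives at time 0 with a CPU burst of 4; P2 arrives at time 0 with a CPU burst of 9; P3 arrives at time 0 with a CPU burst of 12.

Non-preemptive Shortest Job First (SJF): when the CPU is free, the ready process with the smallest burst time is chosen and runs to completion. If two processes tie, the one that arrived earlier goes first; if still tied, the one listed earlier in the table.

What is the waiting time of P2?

Gantt: | P1 0-4 | P2 4-13 | P3 13-25 |
Completion: P1=4  P2=13  P3=25
Waiting(P2) = turnaround − burst = 13 − 9 = 4

4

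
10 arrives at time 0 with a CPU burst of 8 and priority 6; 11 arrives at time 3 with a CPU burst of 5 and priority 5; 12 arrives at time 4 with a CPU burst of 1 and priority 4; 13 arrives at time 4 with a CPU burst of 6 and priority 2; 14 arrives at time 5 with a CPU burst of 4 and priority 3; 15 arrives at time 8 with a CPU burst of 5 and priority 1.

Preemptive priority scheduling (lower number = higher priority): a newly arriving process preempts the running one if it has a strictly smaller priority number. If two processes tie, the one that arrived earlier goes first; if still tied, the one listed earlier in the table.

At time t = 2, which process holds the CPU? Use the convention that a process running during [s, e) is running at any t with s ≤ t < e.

Schedule: | 10 0-3 | 11 3-4 | 13 4-8 | 15 8-13 | 13 13-15 | 14 15-19 | 12 19-20 | 11 20-24 | 10 24-29 |
Completion: 10=29  11=24  12=20  13=15  14=19  15=13

10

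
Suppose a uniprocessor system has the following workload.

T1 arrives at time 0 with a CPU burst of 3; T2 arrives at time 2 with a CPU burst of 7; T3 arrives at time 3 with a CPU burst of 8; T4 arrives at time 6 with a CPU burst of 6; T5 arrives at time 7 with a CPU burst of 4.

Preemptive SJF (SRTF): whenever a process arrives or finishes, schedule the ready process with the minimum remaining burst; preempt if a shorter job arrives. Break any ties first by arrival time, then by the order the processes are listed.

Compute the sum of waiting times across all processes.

Timeline: | T1 0-3 | T2 3-10 | T5 10-14 | T4 14-20 | T3 20-28 |
Completion: T1=3  T2=10  T3=28  T4=20  T5=14
Turnaround (C−A): T1=3  T2=8  T3=25  T4=14  T5=7
Waiting = turnaround − burst: T1=0, T2=1, T3=17, T4=8, T5=3
Total waiting = 0 + 1 + 17 + 8 + 3 = 29

29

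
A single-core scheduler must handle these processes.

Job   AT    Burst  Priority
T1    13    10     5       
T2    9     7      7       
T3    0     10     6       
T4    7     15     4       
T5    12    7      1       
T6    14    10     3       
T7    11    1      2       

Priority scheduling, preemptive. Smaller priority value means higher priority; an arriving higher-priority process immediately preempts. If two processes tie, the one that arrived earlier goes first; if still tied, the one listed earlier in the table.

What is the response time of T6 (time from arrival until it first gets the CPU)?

Gantt: | T3 0-7 | T4 7-11 | T7 11-12 | T5 12-19 | T6 19-29 | T4 29-40 | T1 40-50 | T3 50-53 | T2 53-60 |
Completion: T1=50  T2=60  T3=53  T4=40  T5=19  T6=29  T7=12
Response(T6) = first start − arrival = 19 − 14 = 5

5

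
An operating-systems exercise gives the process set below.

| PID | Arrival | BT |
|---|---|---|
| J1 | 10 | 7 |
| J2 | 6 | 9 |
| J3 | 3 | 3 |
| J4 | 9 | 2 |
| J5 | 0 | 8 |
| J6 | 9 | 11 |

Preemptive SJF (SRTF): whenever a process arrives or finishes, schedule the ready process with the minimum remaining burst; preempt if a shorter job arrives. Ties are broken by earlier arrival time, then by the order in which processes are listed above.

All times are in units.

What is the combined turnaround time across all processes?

Timeline: | J5 0-3 | J3 3-6 | J5 6-11 | J4 11-13 | J1 13-20 | J2 20-29 | J6 29-40 |
Completion: J1=20  J2=29  J3=6  J4=13  J5=11  J6=40
Turnaround = completion − arrival: J1=10, J2=23, J3=3, J4=4, J5=11, J6=31
Total turnaround = 10 + 23 + 3 + 4 + 11 + 31 = 82

82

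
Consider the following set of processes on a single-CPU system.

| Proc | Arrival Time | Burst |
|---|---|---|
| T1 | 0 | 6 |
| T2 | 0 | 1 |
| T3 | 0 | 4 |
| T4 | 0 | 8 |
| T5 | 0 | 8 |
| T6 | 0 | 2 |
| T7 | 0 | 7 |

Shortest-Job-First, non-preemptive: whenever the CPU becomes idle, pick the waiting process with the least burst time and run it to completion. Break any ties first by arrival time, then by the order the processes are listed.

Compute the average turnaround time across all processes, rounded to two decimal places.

Schedule: | T2 0-1 | T6 1-3 | T3 3-7 | T1 7-13 | T7 13-20 | T4 20-28 | T5 28-36 |
Completion: T1=13  T2=1  T3=7  T4=28  T5=36  T6=3  T7=20
Turnaround times: T1=13, T2=1, T3=7, T4=28, T5=36, T6=3, T7=20
Average turnaround = (13+1+7+28+36+3+20) / 7 = 108/7 = 15.43

15.43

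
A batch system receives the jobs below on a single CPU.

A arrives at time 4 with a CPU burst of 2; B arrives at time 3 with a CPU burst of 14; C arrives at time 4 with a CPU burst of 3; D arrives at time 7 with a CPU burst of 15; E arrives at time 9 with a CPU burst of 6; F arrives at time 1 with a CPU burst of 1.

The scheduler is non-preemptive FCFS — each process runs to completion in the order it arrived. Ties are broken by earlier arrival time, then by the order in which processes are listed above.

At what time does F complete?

Gantt: | idle 0-1 | F 1-2 | idle 2-3 | B 3-17 | A 17-19 | C 19-22 | D 22-37 | E 37-43 |
Completion: A=19  B=17  C=22  D=37  E=43  F=2

2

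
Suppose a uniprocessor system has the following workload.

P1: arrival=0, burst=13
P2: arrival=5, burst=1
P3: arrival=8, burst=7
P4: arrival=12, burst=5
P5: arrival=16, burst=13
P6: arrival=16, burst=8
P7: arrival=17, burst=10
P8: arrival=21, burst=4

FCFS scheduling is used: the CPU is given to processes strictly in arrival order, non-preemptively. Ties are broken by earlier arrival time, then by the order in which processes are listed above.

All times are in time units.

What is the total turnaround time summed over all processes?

183

Timeline: | P1 0-13 | P2 13-14 | P3 14-21 | P4 21-26 | P5 26-39 | P6 39-47 | P7 47-57 | P8 57-61 |
Completion: P1=13  P2=14  P3=21  P4=26  P5=39  P6=47  P7=57  P8=61
Turnaround (C−A): P1=13  P2=9  P3=13  P4=14  P5=23  P6=31  P7=40  P8=40
Turnaround = completion − arrival: P1=13, P2=9, P3=13, P4=14, P5=23, P6=31, P7=40, P8=40
Total turnaround = 13 + 9 + 13 + 14 + 23 + 31 + 40 + 40 = 183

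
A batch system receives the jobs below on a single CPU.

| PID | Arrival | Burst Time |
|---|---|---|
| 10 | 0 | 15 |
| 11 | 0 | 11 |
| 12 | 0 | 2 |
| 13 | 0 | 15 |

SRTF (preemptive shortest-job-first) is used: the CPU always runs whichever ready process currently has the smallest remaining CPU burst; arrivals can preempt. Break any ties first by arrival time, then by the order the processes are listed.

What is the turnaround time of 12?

Timeline: | 12 0-2 | 11 2-13 | 10 13-28 | 13 28-43 |
Completion: 10=28  11=13  12=2  13=43
Turnaround(12) = completion − arrival = 2 − 0 = 2

2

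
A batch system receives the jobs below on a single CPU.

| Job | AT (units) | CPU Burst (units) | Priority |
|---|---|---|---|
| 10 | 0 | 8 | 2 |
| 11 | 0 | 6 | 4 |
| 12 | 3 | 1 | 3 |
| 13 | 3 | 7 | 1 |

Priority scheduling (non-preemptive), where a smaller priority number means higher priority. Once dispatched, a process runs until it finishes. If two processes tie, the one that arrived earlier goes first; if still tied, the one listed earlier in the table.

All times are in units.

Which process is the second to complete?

Gantt: | 10 0-8 | 13 8-15 | 12 15-16 | 11 16-22 |
Completion: 10=8  11=22  12=16  13=15
Turnaround (C−A): 10=8  11=22  12=13  13=12
Finish order: 10 → 13 → 12 → 11

13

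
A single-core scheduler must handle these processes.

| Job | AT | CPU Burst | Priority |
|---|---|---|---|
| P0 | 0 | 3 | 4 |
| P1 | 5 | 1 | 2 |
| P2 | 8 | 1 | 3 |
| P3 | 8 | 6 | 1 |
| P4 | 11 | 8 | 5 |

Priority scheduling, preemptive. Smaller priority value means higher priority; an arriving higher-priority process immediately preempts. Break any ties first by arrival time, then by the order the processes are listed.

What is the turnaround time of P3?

6

Schedule: | P0 0-3 | idle 3-5 | P1 5-6 | idle 6-8 | P3 8-14 | P2 14-15 | P4 15-23 |
Completion: P0=3  P1=6  P2=15  P3=14  P4=23
Turnaround (C−A): P0=3  P1=1  P2=7  P3=6  P4=12
Turnaround(P3) = completion − arrival = 14 − 8 = 6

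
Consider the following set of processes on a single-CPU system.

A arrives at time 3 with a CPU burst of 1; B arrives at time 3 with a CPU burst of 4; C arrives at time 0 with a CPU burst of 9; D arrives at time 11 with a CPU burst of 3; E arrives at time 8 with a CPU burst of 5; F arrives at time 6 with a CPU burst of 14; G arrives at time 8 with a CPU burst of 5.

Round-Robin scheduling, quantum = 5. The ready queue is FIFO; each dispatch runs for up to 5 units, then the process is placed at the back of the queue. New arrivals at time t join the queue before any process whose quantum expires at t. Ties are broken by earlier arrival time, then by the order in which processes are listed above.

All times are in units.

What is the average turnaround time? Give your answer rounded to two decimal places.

Schedule: | C 0-5 | A 5-6 | B 6-10 | C 10-14 | F 14-19 | E 19-24 | G 24-29 | D 29-32 | F 32-41 |
Completion: A=6  B=10  C=14  D=32  E=24  F=41  G=29
Turnaround times: A=3, B=7, C=14, D=21, E=16, F=35, G=21
Average turnaround = (3+7+14+21+16+35+21) / 7 = 117/7 = 16.71

16.71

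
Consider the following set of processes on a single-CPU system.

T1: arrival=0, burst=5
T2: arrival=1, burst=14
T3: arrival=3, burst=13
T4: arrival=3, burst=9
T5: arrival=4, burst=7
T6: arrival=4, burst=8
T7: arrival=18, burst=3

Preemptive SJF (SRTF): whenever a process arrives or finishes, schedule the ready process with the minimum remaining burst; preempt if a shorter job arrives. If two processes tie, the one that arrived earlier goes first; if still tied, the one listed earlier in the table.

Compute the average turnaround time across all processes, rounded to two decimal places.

23.29

Timeline: | T1 0-5 | T5 5-12 | T6 12-20 | T7 20-23 | T4 23-32 | T3 32-45 | T2 45-59 |
Completion: T1=5  T2=59  T3=45  T4=32  T5=12  T6=20  T7=23
Turnaround (C−A): T1=5  T2=58  T3=42  T4=29  T5=8  T6=16  T7=5
Turnaround times: T1=5, T2=58, T3=42, T4=29, T5=8, T6=16, T7=5
Average turnaround = (5+58+42+29+8+16+5) / 7 = 163/7 = 23.29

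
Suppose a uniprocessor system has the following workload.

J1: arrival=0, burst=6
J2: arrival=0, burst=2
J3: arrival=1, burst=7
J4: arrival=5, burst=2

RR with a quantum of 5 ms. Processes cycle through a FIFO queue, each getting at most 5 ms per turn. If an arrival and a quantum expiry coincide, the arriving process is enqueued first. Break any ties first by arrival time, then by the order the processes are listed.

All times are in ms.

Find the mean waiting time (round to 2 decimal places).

Timeline: | J1 0-5 | J2 5-7 | J3 7-12 | J4 12-14 | J1 14-15 | J3 15-17 |
Completion: J1=15  J2=7  J3=17  J4=14
Waiting times: J1=9, J2=5, J3=9, J4=7
Average waiting = (9+5+9+7) / 4 = 30/4 = 7.50

7.50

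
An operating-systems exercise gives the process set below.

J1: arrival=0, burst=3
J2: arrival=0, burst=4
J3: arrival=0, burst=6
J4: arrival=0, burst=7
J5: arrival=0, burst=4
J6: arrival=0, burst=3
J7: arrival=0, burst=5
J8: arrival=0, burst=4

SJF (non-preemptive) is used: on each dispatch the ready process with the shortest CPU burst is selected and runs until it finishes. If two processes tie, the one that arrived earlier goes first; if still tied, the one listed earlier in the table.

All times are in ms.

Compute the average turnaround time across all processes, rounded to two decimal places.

17.38

Schedule: | J1 0-3 | J6 3-6 | J2 6-10 | J5 10-14 | J8 14-18 | J7 18-23 | J3 23-29 | J4 29-36 |
Completion: J1=3  J2=10  J3=29  J4=36  J5=14  J6=6  J7=23  J8=18
Turnaround (C−A): J1=3  J2=10  J3=29  J4=36  J5=14  J6=6  J7=23  J8=18
Turnaround times: J1=3, J2=10, J3=29, J4=36, J5=14, J6=6, J7=23, J8=18
Average turnaround = (3+10+29+36+14+6+23+18) / 8 = 139/8 = 17.38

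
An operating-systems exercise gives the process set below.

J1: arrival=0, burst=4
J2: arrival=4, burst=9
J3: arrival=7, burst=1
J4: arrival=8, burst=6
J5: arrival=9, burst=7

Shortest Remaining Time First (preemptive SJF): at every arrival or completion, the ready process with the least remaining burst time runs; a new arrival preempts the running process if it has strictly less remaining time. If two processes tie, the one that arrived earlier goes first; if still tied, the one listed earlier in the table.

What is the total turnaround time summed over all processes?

45

Schedule: | J1 0-4 | J2 4-7 | J3 7-8 | J2 8-14 | J4 14-20 | J5 20-27 |
Completion: J1=4  J2=14  J3=8  J4=20  J5=27
Turnaround = completion − arrival: J1=4, J2=10, J3=1, J4=12, J5=18
Total turnaround = 4 + 10 + 1 + 12 + 18 = 45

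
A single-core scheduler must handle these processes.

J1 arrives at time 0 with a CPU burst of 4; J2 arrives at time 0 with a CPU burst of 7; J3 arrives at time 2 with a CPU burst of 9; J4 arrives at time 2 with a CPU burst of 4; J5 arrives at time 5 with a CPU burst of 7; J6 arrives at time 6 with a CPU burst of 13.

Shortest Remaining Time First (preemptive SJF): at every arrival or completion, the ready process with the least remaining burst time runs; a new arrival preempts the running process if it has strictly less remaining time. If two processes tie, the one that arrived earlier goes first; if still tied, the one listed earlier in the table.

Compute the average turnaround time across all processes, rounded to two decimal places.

Gantt: | J1 0-4 | J4 4-8 | J2 8-15 | J5 15-22 | J3 22-31 | J6 31-44 |
Completion: J1=4  J2=15  J3=31  J4=8  J5=22  J6=44
Turnaround (C−A): J1=4  J2=15  J3=29  J4=6  J5=17  J6=38
Turnaround times: J1=4, J2=15, J3=29, J4=6, J5=17, J6=38
Average turnaround = (4+15+29+6+17+38) / 6 = 109/6 = 18.17

18.17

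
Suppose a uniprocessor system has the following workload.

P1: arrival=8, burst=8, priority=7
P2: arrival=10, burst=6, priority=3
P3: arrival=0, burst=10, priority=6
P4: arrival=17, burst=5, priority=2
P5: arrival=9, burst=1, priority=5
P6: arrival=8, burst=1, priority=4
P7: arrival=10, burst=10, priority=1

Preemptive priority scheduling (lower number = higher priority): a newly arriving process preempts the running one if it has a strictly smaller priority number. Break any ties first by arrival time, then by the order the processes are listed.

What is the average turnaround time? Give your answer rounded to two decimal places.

15.29

Schedule: | P3 0-8 | P6 8-9 | P5 9-10 | P7 10-20 | P4 20-25 | P2 25-31 | P3 31-33 | P1 33-41 |
Completion: P1=41  P2=31  P3=33  P4=25  P5=10  P6=9  P7=20
Turnaround (C−A): P1=33  P2=21  P3=33  P4=8  P5=1  P6=1  P7=10
Turnaround times: P1=33, P2=21, P3=33, P4=8, P5=1, P6=1, P7=10
Average turnaround = (33+21+33+8+1+1+10) / 7 = 107/7 = 15.29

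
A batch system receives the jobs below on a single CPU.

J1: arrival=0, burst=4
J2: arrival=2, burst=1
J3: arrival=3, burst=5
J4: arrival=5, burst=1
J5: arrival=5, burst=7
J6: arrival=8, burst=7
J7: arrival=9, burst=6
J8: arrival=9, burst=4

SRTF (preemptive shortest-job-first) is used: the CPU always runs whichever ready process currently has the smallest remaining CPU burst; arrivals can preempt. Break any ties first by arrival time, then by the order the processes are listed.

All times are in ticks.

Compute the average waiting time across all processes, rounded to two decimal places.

Timeline: | J1 0-2 | J2 2-3 | J1 3-5 | J4 5-6 | J3 6-11 | J8 11-15 | J7 15-21 | J5 21-28 | J6 28-35 |
Completion: J1=5  J2=3  J3=11  J4=6  J5=28  J6=35  J7=21  J8=15
Waiting times: J1=1, J2=0, J3=3, J4=0, J5=16, J6=20, J7=6, J8=2
Average waiting = (1+0+3+0+16+20+6+2) / 8 = 48/8 = 6.00

6.00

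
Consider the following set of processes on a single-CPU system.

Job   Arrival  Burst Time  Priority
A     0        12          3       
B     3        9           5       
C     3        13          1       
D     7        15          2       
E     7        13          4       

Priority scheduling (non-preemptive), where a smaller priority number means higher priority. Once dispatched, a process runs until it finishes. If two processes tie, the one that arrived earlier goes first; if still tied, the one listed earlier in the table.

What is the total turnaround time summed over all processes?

Schedule: | A 0-12 | C 12-25 | D 25-40 | E 40-53 | B 53-62 |
Completion: A=12  B=62  C=25  D=40  E=53
Turnaround = completion − arrival: A=12, B=59, C=22, D=33, E=46
Total turnaround = 12 + 59 + 22 + 33 + 46 = 172

172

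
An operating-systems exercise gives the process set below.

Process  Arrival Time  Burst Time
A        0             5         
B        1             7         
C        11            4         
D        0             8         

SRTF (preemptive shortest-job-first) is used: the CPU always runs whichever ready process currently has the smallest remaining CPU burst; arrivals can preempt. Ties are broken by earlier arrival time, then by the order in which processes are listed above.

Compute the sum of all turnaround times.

45

Schedule: | A 0-5 | B 5-12 | C 12-16 | D 16-24 |
Completion: A=5  B=12  C=16  D=24
Turnaround = completion − arrival: A=5, B=11, C=5, D=24
Total turnaround = 5 + 11 + 5 + 24 = 45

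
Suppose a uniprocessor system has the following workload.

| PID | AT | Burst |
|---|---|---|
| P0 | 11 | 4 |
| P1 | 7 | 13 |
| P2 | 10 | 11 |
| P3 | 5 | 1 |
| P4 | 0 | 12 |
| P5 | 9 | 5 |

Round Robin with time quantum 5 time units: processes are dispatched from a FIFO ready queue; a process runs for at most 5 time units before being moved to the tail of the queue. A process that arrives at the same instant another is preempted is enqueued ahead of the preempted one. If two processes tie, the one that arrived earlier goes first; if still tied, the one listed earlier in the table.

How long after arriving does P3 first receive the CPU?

0

Schedule: | P4 0-5 | P3 5-6 | P4 6-11 | P1 11-16 | P5 16-21 | P2 21-26 | P0 26-30 | P4 30-32 | P1 32-37 | P2 37-42 | P1 42-45 | P2 45-46 |
Completion: P0=30  P1=45  P2=46  P3=6  P4=32  P5=21
Turnaround (C−A): P0=19  P1=38  P2=36  P3=1  P4=32  P5=12
Response(P3) = first start − arrival = 5 − 5 = 0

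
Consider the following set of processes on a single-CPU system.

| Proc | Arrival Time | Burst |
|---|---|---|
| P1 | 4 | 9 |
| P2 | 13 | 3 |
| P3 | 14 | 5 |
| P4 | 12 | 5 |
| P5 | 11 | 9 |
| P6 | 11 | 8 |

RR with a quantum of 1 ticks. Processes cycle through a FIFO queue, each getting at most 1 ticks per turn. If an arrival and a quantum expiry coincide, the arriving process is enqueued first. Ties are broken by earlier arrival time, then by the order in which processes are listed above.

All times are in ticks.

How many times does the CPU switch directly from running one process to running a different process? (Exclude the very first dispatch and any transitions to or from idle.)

32

Schedule: | idle 0-4 | P1 4-11 | P5 11-12 | P6 12-13 | P1 13-14 | P4 14-15 | P5 15-16 | P2 16-17 | P6 17-18 | P3 18-19 | P1 19-20 | P4 20-21 | P5 21-22 | P2 22-23 | P6 23-24 | P3 24-25 | P4 25-26 | P5 26-27 | P2 27-28 | P6 28-29 | P3 29-30 | P4 30-31 | P5 31-32 | P6 32-33 | P3 33-34 | P4 34-35 | P5 35-36 | P6 36-37 | P3 37-38 | P5 38-39 | P6 39-40 | P5 40-41 | P6 41-42 | P5 42-43 |
Completion: P1=20  P2=28  P3=38  P4=35  P5=43  P6=42
Turnaround (C−A): P1=16  P2=15  P3=24  P4=23  P5=32  P6=31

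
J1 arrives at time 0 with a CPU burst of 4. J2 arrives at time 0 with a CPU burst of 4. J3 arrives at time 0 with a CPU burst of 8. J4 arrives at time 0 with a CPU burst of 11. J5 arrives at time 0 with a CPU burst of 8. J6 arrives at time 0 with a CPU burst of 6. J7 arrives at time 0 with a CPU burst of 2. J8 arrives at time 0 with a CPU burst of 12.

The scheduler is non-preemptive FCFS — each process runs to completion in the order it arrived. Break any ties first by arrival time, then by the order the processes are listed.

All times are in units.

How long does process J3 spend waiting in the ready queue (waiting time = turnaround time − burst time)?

Gantt: | J1 0-4 | J2 4-8 | J3 8-16 | J4 16-27 | J5 27-35 | J6 35-41 | J7 41-43 | J8 43-55 |
Completion: J1=4  J2=8  J3=16  J4=27  J5=35  J6=41  J7=43  J8=55
Turnaround (C−A): J1=4  J2=8  J3=16  J4=27  J5=35  J6=41  J7=43  J8=55
Waiting(J3) = turnaround − burst = 16 − 8 = 8

8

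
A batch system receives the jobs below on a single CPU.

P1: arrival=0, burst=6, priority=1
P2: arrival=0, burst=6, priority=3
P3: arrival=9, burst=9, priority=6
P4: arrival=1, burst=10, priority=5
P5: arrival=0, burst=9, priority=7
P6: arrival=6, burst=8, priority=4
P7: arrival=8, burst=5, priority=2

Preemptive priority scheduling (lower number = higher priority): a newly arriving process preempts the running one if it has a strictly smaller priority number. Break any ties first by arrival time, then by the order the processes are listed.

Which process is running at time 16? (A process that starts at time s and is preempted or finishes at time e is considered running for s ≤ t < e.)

Gantt: | P1 0-6 | P2 6-8 | P7 8-13 | P2 13-17 | P6 17-25 | P4 25-35 | P3 35-44 | P5 44-53 |
Completion: P1=6  P2=17  P3=44  P4=35  P5=53  P6=25  P7=13
Turnaround (C−A): P1=6  P2=17  P3=35  P4=34  P5=53  P6=19  P7=5

P2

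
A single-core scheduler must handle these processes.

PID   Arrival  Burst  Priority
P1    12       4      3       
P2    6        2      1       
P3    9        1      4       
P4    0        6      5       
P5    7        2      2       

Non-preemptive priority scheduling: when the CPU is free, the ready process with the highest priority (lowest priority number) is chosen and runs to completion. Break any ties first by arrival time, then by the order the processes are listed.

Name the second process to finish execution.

P2

Schedule: | P4 0-6 | P2 6-8 | P5 8-10 | P3 10-11 | idle 11-12 | P1 12-16 |
Completion: P1=16  P2=8  P3=11  P4=6  P5=10
Finish order: P4 → P2 → P5 → P3 → P1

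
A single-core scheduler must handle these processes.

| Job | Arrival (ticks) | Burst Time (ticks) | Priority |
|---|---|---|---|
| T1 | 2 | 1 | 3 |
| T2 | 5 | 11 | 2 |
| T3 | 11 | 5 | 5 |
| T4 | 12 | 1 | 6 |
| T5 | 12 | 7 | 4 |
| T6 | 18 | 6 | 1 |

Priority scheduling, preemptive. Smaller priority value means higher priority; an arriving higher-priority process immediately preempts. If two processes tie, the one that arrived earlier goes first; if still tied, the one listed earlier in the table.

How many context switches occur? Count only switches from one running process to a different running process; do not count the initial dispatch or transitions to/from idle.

5

Schedule: | idle 0-2 | T1 2-3 | idle 3-5 | T2 5-16 | T5 16-18 | T6 18-24 | T5 24-29 | T3 29-34 | T4 34-35 |
Completion: T1=3  T2=16  T3=34  T4=35  T5=29  T6=24
Turnaround (C−A): T1=1  T2=11  T3=23  T4=23  T5=17  T6=6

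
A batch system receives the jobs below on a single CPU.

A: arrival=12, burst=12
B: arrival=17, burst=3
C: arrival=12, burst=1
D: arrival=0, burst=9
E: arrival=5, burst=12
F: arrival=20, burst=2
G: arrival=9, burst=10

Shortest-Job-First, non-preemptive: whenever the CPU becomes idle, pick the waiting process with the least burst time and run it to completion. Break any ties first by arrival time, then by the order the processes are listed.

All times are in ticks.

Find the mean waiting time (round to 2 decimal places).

Gantt: | D 0-9 | G 9-19 | C 19-20 | F 20-22 | B 22-25 | E 25-37 | A 37-49 |
Completion: A=49  B=25  C=20  D=9  E=37  F=22  G=19
Turnaround (C−A): A=37  B=8  C=8  D=9  E=32  F=2  G=10
Waiting times: A=25, B=5, C=7, D=0, E=20, F=0, G=0
Average waiting = (25+5+7+0+20+0+0) / 7 = 57/7 = 8.14

8.14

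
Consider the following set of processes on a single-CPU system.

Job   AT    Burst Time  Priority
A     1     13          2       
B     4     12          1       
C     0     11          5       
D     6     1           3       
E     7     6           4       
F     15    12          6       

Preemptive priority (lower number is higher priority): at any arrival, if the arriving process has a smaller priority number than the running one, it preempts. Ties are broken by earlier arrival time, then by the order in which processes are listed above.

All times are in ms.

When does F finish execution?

Schedule: | C 0-1 | A 1-4 | B 4-16 | A 16-26 | D 26-27 | E 27-33 | C 33-43 | F 43-55 |
Completion: A=26  B=16  C=43  D=27  E=33  F=55
Turnaround (C−A): A=25  B=12  C=43  D=21  E=26  F=40

55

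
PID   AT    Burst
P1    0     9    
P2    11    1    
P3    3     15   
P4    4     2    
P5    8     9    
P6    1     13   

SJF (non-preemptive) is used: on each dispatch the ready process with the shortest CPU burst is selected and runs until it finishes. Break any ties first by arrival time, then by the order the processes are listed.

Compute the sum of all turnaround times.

Schedule: | P1 0-9 | P4 9-11 | P2 11-12 | P5 12-21 | P6 21-34 | P3 34-49 |
Completion: P1=9  P2=12  P3=49  P4=11  P5=21  P6=34
Turnaround = completion − arrival: P1=9, P2=1, P3=46, P4=7, P5=13, P6=33
Total turnaround = 9 + 1 + 46 + 7 + 13 + 33 = 109

109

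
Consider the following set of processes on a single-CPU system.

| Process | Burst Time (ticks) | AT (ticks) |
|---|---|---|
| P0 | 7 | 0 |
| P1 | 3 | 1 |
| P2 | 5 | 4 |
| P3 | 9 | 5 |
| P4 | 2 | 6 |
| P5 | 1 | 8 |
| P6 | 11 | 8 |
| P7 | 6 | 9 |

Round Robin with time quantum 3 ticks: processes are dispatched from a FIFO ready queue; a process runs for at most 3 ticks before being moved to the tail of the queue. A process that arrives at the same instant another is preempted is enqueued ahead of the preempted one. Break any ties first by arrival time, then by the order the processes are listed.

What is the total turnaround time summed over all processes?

171

Timeline: | P0 0-3 | P1 3-6 | P0 6-9 | P2 9-12 | P3 12-15 | P4 15-17 | P5 17-18 | P6 18-21 | P7 21-24 | P0 24-25 | P2 25-27 | P3 27-30 | P6 30-33 | P7 33-36 | P3 36-39 | P6 39-44 |
Completion: P0=25  P1=6  P2=27  P3=39  P4=17  P5=18  P6=44  P7=36
Turnaround (C−A): P0=25  P1=5  P2=23  P3=34  P4=11  P5=10  P6=36  P7=27
Turnaround = completion − arrival: P0=25, P1=5, P2=23, P3=34, P4=11, P5=10, P6=36, P7=27
Total turnaround = 25 + 5 + 23 + 34 + 11 + 10 + 36 + 27 = 171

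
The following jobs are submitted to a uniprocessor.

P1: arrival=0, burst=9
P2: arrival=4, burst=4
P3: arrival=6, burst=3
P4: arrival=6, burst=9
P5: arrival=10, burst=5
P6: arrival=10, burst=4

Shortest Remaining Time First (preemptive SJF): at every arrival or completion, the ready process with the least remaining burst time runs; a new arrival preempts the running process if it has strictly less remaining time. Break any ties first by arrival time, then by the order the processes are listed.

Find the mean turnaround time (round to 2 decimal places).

12.83

Gantt: | P1 0-4 | P2 4-8 | P3 8-11 | P6 11-15 | P1 15-20 | P5 20-25 | P4 25-34 |
Completion: P1=20  P2=8  P3=11  P4=34  P5=25  P6=15
Turnaround times: P1=20, P2=4, P3=5, P4=28, P5=15, P6=5
Average turnaround = (20+4+5+28+15+5) / 6 = 77/6 = 12.83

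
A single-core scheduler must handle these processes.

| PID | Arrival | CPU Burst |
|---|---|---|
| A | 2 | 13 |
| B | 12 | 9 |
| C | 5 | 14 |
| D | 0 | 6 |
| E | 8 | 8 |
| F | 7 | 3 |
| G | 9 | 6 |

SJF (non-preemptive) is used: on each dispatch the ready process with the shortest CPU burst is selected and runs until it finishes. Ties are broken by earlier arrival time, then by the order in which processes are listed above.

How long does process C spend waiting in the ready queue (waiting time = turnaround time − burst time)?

Timeline: | D 0-6 | A 6-19 | F 19-22 | G 22-28 | E 28-36 | B 36-45 | C 45-59 |
Completion: A=19  B=45  C=59  D=6  E=36  F=22  G=28
Waiting(C) = turnaround − burst = 54 − 14 = 40

40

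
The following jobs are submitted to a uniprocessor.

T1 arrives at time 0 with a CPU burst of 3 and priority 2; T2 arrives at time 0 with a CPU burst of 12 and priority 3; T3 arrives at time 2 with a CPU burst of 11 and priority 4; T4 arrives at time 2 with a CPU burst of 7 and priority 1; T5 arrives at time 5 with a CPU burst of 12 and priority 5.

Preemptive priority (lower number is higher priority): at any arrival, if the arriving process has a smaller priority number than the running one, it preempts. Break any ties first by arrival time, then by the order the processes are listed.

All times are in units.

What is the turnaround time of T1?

10

Schedule: | T1 0-2 | T4 2-9 | T1 9-10 | T2 10-22 | T3 22-33 | T5 33-45 |
Completion: T1=10  T2=22  T3=33  T4=9  T5=45
Turnaround(T1) = completion − arrival = 10 − 0 = 10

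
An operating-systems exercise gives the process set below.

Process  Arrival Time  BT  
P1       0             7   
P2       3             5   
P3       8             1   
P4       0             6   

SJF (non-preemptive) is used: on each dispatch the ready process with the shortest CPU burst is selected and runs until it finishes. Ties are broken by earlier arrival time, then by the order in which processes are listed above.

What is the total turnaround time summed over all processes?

Timeline: | P4 0-6 | P2 6-11 | P3 11-12 | P1 12-19 |
Completion: P1=19  P2=11  P3=12  P4=6
Turnaround (C−A): P1=19  P2=8  P3=4  P4=6
Turnaround = completion − arrival: P1=19, P2=8, P3=4, P4=6
Total turnaround = 19 + 8 + 4 + 6 = 37

37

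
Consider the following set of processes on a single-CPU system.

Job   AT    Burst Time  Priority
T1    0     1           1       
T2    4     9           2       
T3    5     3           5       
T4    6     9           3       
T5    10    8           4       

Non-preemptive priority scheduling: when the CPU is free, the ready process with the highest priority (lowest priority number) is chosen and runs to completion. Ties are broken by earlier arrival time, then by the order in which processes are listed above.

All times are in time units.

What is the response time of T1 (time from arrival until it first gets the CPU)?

0

Gantt: | T1 0-1 | idle 1-4 | T2 4-13 | T4 13-22 | T5 22-30 | T3 30-33 |
Completion: T1=1  T2=13  T3=33  T4=22  T5=30
Turnaround (C−A): T1=1  T2=9  T3=28  T4=16  T5=20
Response(T1) = first start − arrival = 0 − 0 = 0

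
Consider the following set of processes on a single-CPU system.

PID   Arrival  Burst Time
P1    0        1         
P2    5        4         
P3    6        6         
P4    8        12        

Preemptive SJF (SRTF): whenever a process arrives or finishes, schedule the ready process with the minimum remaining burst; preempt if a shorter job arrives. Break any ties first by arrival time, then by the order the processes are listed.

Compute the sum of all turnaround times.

33

Schedule: | P1 0-1 | idle 1-5 | P2 5-9 | P3 9-15 | P4 15-27 |
Completion: P1=1  P2=9  P3=15  P4=27
Turnaround (C−A): P1=1  P2=4  P3=9  P4=19
Turnaround = completion − arrival: P1=1, P2=4, P3=9, P4=19
Total turnaround = 1 + 4 + 9 + 19 = 33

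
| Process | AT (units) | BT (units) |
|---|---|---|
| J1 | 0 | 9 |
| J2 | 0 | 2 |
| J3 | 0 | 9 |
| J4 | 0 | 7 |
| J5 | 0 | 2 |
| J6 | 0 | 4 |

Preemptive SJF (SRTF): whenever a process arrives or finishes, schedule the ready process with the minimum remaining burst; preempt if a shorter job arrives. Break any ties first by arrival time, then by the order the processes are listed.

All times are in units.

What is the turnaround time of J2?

Gantt: | J2 0-2 | J5 2-4 | J6 4-8 | J4 8-15 | J1 15-24 | J3 24-33 |
Completion: J1=24  J2=2  J3=33  J4=15  J5=4  J6=8
Turnaround (C−A): J1=24  J2=2  J3=33  J4=15  J5=4  J6=8
Turnaround(J2) = completion − arrival = 2 − 0 = 2

2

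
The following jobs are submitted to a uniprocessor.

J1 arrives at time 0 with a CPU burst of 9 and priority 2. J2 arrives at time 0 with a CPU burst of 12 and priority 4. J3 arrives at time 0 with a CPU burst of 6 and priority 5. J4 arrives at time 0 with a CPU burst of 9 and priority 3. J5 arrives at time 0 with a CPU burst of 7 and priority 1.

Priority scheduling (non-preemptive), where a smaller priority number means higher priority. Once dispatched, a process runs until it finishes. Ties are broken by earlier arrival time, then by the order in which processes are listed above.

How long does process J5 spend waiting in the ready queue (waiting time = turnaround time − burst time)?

0

Timeline: | J5 0-7 | J1 7-16 | J4 16-25 | J2 25-37 | J3 37-43 |
Completion: J1=16  J2=37  J3=43  J4=25  J5=7
Waiting(J5) = turnaround − burst = 7 − 7 = 0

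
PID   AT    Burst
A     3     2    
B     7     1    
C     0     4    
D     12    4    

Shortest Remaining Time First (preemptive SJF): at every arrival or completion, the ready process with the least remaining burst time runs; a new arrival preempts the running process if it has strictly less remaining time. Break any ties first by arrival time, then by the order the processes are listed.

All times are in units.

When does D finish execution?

Timeline: | C 0-4 | A 4-6 | idle 6-7 | B 7-8 | idle 8-12 | D 12-16 |
Completion: A=6  B=8  C=4  D=16
Turnaround (C−A): A=3  B=1  C=4  D=4

16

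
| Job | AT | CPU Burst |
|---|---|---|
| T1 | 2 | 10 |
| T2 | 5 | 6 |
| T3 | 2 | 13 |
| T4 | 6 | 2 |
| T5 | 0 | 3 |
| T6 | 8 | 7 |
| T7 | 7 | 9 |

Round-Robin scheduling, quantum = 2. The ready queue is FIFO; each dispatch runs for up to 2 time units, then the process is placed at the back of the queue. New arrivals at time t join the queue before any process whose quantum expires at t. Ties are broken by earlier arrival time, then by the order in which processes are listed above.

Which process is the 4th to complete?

Schedule: | T5 0-2 | T1 2-4 | T3 4-6 | T5 6-7 | T1 7-9 | T2 9-11 | T4 11-13 | T3 13-15 | T7 15-17 | T6 17-19 | T1 19-21 | T2 21-23 | T3 23-25 | T7 25-27 | T6 27-29 | T1 29-31 | T2 31-33 | T3 33-35 | T7 35-37 | T6 37-39 | T1 39-41 | T3 41-43 | T7 43-45 | T6 45-46 | T3 46-48 | T7 48-49 | T3 49-50 |
Completion: T1=41  T2=33  T3=50  T4=13  T5=7  T6=46  T7=49
Finish order: T5 → T4 → T2 → T1 → T6 → T7 → T3

T1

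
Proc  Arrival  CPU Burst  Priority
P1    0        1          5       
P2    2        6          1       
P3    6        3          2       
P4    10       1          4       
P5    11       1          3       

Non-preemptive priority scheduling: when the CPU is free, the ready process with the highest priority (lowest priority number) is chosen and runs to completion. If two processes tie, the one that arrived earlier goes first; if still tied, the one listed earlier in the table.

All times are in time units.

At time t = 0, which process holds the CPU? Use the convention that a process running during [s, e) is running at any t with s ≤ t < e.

P1

Schedule: | P1 0-1 | idle 1-2 | P2 2-8 | P3 8-11 | P5 11-12 | P4 12-13 |
Completion: P1=1  P2=8  P3=11  P4=13  P5=12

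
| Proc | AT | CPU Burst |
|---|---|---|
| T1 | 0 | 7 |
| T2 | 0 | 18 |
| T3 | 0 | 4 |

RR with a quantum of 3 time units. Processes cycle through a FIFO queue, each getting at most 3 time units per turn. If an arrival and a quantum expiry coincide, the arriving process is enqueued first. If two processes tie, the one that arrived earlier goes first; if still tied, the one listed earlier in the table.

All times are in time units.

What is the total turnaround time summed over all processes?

Schedule: | T1 0-3 | T2 3-6 | T3 6-9 | T1 9-12 | T2 12-15 | T3 15-16 | T1 16-17 | T2 17-29 |
Completion: T1=17  T2=29  T3=16
Turnaround = completion − arrival: T1=17, T2=29, T3=16
Total turnaround = 17 + 29 + 16 = 62

62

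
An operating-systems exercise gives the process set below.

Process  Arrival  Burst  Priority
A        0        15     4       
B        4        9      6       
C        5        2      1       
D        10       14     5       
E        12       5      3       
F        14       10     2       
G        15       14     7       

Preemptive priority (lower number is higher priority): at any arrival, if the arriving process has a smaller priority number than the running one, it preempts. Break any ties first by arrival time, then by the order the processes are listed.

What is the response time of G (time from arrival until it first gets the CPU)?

40

Gantt: | A 0-5 | C 5-7 | A 7-12 | E 12-14 | F 14-24 | E 24-27 | A 27-32 | D 32-46 | B 46-55 | G 55-69 |
Completion: A=32  B=55  C=7  D=46  E=27  F=24  G=69
Response(G) = first start − arrival = 55 − 15 = 40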